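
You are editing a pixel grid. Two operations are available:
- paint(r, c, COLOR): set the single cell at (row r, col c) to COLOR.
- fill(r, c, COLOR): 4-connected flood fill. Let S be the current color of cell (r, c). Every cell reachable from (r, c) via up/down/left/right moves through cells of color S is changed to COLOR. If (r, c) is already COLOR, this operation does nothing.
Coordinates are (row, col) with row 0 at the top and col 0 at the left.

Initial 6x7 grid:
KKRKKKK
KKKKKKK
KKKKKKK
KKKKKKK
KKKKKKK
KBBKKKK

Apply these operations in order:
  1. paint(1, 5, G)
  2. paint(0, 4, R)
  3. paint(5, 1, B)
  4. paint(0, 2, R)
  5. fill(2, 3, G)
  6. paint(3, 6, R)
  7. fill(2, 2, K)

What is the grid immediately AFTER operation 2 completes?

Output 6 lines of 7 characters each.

After op 1 paint(1,5,G):
KKRKKKK
KKKKKGK
KKKKKKK
KKKKKKK
KKKKKKK
KBBKKKK
After op 2 paint(0,4,R):
KKRKRKK
KKKKKGK
KKKKKKK
KKKKKKK
KKKKKKK
KBBKKKK

Answer: KKRKRKK
KKKKKGK
KKKKKKK
KKKKKKK
KKKKKKK
KBBKKKK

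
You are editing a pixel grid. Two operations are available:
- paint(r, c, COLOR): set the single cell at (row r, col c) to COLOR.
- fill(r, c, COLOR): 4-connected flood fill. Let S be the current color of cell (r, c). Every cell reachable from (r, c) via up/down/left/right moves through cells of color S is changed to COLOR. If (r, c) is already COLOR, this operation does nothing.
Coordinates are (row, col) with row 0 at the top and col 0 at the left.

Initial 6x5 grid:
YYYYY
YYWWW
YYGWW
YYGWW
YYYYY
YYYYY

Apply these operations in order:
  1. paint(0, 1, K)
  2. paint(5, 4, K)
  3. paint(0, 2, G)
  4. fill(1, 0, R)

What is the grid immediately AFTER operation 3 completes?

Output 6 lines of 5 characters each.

After op 1 paint(0,1,K):
YKYYY
YYWWW
YYGWW
YYGWW
YYYYY
YYYYY
After op 2 paint(5,4,K):
YKYYY
YYWWW
YYGWW
YYGWW
YYYYY
YYYYK
After op 3 paint(0,2,G):
YKGYY
YYWWW
YYGWW
YYGWW
YYYYY
YYYYK

Answer: YKGYY
YYWWW
YYGWW
YYGWW
YYYYY
YYYYK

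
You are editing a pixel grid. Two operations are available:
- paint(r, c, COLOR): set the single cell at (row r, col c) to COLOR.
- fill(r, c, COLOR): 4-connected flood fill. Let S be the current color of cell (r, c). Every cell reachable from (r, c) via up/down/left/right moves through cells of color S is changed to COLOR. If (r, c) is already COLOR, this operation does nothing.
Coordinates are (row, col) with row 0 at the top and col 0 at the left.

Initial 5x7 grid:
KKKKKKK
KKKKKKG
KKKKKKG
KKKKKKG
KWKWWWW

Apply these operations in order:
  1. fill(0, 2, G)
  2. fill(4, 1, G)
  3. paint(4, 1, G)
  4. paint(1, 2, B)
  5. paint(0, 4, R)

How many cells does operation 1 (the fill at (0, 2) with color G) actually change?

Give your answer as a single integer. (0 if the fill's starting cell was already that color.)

After op 1 fill(0,2,G) [27 cells changed]:
GGGGGGG
GGGGGGG
GGGGGGG
GGGGGGG
GWGWWWW

Answer: 27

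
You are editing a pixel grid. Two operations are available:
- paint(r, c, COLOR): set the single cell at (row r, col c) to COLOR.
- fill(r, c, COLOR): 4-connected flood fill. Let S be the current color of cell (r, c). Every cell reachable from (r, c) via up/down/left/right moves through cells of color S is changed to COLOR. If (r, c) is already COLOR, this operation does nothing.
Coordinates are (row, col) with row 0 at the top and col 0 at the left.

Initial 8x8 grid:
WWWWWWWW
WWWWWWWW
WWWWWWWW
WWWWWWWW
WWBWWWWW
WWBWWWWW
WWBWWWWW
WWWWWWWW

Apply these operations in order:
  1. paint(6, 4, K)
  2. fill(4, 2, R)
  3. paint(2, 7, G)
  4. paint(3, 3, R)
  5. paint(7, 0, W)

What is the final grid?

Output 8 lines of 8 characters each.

Answer: WWWWWWWW
WWWWWWWW
WWWWWWWG
WWWRWWWW
WWRWWWWW
WWRWWWWW
WWRWKWWW
WWWWWWWW

Derivation:
After op 1 paint(6,4,K):
WWWWWWWW
WWWWWWWW
WWWWWWWW
WWWWWWWW
WWBWWWWW
WWBWWWWW
WWBWKWWW
WWWWWWWW
After op 2 fill(4,2,R) [3 cells changed]:
WWWWWWWW
WWWWWWWW
WWWWWWWW
WWWWWWWW
WWRWWWWW
WWRWWWWW
WWRWKWWW
WWWWWWWW
After op 3 paint(2,7,G):
WWWWWWWW
WWWWWWWW
WWWWWWWG
WWWWWWWW
WWRWWWWW
WWRWWWWW
WWRWKWWW
WWWWWWWW
After op 4 paint(3,3,R):
WWWWWWWW
WWWWWWWW
WWWWWWWG
WWWRWWWW
WWRWWWWW
WWRWWWWW
WWRWKWWW
WWWWWWWW
After op 5 paint(7,0,W):
WWWWWWWW
WWWWWWWW
WWWWWWWG
WWWRWWWW
WWRWWWWW
WWRWWWWW
WWRWKWWW
WWWWWWWW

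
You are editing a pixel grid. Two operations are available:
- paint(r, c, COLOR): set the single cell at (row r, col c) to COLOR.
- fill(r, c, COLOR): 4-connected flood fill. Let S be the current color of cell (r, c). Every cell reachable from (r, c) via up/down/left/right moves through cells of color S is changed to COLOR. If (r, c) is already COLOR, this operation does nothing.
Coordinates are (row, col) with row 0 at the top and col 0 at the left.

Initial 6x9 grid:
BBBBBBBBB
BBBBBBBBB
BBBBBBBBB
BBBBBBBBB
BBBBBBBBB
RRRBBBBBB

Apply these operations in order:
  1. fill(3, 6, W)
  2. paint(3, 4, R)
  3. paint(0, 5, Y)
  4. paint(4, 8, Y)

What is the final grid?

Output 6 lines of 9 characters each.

After op 1 fill(3,6,W) [51 cells changed]:
WWWWWWWWW
WWWWWWWWW
WWWWWWWWW
WWWWWWWWW
WWWWWWWWW
RRRWWWWWW
After op 2 paint(3,4,R):
WWWWWWWWW
WWWWWWWWW
WWWWWWWWW
WWWWRWWWW
WWWWWWWWW
RRRWWWWWW
After op 3 paint(0,5,Y):
WWWWWYWWW
WWWWWWWWW
WWWWWWWWW
WWWWRWWWW
WWWWWWWWW
RRRWWWWWW
After op 4 paint(4,8,Y):
WWWWWYWWW
WWWWWWWWW
WWWWWWWWW
WWWWRWWWW
WWWWWWWWY
RRRWWWWWW

Answer: WWWWWYWWW
WWWWWWWWW
WWWWWWWWW
WWWWRWWWW
WWWWWWWWY
RRRWWWWWW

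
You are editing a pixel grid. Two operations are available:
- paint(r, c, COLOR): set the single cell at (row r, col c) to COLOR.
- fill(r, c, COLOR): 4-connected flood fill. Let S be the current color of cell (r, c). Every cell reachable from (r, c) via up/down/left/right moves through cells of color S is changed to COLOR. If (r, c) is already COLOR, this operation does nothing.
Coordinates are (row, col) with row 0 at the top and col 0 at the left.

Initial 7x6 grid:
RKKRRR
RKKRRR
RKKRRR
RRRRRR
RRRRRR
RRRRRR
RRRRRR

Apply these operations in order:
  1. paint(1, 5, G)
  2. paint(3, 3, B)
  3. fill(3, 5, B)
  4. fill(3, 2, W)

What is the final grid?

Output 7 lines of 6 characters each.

Answer: WKKWWW
WKKWWG
WKKWWW
WWWWWW
WWWWWW
WWWWWW
WWWWWW

Derivation:
After op 1 paint(1,5,G):
RKKRRR
RKKRRG
RKKRRR
RRRRRR
RRRRRR
RRRRRR
RRRRRR
After op 2 paint(3,3,B):
RKKRRR
RKKRRG
RKKRRR
RRRBRR
RRRRRR
RRRRRR
RRRRRR
After op 3 fill(3,5,B) [34 cells changed]:
BKKBBB
BKKBBG
BKKBBB
BBBBBB
BBBBBB
BBBBBB
BBBBBB
After op 4 fill(3,2,W) [35 cells changed]:
WKKWWW
WKKWWG
WKKWWW
WWWWWW
WWWWWW
WWWWWW
WWWWWW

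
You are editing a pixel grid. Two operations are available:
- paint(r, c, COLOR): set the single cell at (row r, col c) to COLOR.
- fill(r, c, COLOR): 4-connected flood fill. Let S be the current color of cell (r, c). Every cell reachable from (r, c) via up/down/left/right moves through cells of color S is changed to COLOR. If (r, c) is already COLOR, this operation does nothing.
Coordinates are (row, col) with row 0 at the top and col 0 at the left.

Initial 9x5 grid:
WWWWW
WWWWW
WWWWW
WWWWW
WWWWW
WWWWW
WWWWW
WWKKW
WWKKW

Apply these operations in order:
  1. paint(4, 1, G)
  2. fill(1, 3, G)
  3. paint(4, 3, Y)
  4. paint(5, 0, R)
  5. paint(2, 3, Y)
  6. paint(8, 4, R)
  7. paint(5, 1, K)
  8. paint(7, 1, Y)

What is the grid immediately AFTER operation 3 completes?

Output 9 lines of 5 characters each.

Answer: GGGGG
GGGGG
GGGGG
GGGGG
GGGYG
GGGGG
GGGGG
GGKKG
GGKKG

Derivation:
After op 1 paint(4,1,G):
WWWWW
WWWWW
WWWWW
WWWWW
WGWWW
WWWWW
WWWWW
WWKKW
WWKKW
After op 2 fill(1,3,G) [40 cells changed]:
GGGGG
GGGGG
GGGGG
GGGGG
GGGGG
GGGGG
GGGGG
GGKKG
GGKKG
After op 3 paint(4,3,Y):
GGGGG
GGGGG
GGGGG
GGGGG
GGGYG
GGGGG
GGGGG
GGKKG
GGKKG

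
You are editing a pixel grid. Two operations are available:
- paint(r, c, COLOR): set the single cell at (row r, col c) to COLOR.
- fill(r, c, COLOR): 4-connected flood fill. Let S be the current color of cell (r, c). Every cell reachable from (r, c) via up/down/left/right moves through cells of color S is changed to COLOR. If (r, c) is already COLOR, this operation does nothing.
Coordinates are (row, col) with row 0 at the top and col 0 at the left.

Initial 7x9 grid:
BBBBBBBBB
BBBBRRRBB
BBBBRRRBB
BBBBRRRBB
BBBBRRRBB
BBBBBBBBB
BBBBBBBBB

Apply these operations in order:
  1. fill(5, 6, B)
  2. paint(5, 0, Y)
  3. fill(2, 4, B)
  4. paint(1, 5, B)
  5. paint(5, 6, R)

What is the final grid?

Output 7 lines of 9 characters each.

After op 1 fill(5,6,B) [0 cells changed]:
BBBBBBBBB
BBBBRRRBB
BBBBRRRBB
BBBBRRRBB
BBBBRRRBB
BBBBBBBBB
BBBBBBBBB
After op 2 paint(5,0,Y):
BBBBBBBBB
BBBBRRRBB
BBBBRRRBB
BBBBRRRBB
BBBBRRRBB
YBBBBBBBB
BBBBBBBBB
After op 3 fill(2,4,B) [12 cells changed]:
BBBBBBBBB
BBBBBBBBB
BBBBBBBBB
BBBBBBBBB
BBBBBBBBB
YBBBBBBBB
BBBBBBBBB
After op 4 paint(1,5,B):
BBBBBBBBB
BBBBBBBBB
BBBBBBBBB
BBBBBBBBB
BBBBBBBBB
YBBBBBBBB
BBBBBBBBB
After op 5 paint(5,6,R):
BBBBBBBBB
BBBBBBBBB
BBBBBBBBB
BBBBBBBBB
BBBBBBBBB
YBBBBBRBB
BBBBBBBBB

Answer: BBBBBBBBB
BBBBBBBBB
BBBBBBBBB
BBBBBBBBB
BBBBBBBBB
YBBBBBRBB
BBBBBBBBB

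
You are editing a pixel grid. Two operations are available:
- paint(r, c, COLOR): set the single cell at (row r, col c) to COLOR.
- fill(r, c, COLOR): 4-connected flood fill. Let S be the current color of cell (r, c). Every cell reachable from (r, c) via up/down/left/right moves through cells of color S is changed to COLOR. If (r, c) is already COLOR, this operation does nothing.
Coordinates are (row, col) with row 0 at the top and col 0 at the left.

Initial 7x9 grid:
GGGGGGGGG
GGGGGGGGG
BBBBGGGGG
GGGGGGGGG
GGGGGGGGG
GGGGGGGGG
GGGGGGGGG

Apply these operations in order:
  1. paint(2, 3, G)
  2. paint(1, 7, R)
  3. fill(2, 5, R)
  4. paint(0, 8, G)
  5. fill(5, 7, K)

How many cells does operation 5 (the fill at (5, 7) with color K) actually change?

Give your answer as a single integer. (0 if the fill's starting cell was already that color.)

After op 1 paint(2,3,G):
GGGGGGGGG
GGGGGGGGG
BBBGGGGGG
GGGGGGGGG
GGGGGGGGG
GGGGGGGGG
GGGGGGGGG
After op 2 paint(1,7,R):
GGGGGGGGG
GGGGGGGRG
BBBGGGGGG
GGGGGGGGG
GGGGGGGGG
GGGGGGGGG
GGGGGGGGG
After op 3 fill(2,5,R) [59 cells changed]:
RRRRRRRRR
RRRRRRRRR
BBBRRRRRR
RRRRRRRRR
RRRRRRRRR
RRRRRRRRR
RRRRRRRRR
After op 4 paint(0,8,G):
RRRRRRRRG
RRRRRRRRR
BBBRRRRRR
RRRRRRRRR
RRRRRRRRR
RRRRRRRRR
RRRRRRRRR
After op 5 fill(5,7,K) [59 cells changed]:
KKKKKKKKG
KKKKKKKKK
BBBKKKKKK
KKKKKKKKK
KKKKKKKKK
KKKKKKKKK
KKKKKKKKK

Answer: 59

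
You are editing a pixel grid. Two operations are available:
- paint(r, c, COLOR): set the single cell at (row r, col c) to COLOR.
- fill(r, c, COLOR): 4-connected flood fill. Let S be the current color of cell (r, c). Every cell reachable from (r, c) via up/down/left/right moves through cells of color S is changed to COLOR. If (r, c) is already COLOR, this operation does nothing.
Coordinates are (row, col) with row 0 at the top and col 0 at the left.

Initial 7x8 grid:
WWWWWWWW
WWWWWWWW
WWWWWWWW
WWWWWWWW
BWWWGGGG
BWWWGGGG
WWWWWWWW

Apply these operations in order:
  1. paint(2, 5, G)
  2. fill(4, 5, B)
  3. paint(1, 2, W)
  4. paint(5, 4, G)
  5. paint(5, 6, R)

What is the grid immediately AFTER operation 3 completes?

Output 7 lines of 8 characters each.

After op 1 paint(2,5,G):
WWWWWWWW
WWWWWWWW
WWWWWGWW
WWWWWWWW
BWWWGGGG
BWWWGGGG
WWWWWWWW
After op 2 fill(4,5,B) [8 cells changed]:
WWWWWWWW
WWWWWWWW
WWWWWGWW
WWWWWWWW
BWWWBBBB
BWWWBBBB
WWWWWWWW
After op 3 paint(1,2,W):
WWWWWWWW
WWWWWWWW
WWWWWGWW
WWWWWWWW
BWWWBBBB
BWWWBBBB
WWWWWWWW

Answer: WWWWWWWW
WWWWWWWW
WWWWWGWW
WWWWWWWW
BWWWBBBB
BWWWBBBB
WWWWWWWW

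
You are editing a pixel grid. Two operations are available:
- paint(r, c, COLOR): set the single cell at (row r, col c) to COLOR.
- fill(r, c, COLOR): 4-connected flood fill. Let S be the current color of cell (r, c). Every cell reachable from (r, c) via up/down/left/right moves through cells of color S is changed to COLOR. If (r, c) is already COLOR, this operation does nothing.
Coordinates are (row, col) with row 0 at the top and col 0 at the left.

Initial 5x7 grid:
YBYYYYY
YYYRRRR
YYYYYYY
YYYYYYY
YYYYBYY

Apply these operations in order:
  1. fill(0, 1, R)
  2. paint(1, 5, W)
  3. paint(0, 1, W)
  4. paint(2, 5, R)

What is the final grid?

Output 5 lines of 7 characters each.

After op 1 fill(0,1,R) [1 cells changed]:
YRYYYYY
YYYRRRR
YYYYYYY
YYYYYYY
YYYYBYY
After op 2 paint(1,5,W):
YRYYYYY
YYYRRWR
YYYYYYY
YYYYYYY
YYYYBYY
After op 3 paint(0,1,W):
YWYYYYY
YYYRRWR
YYYYYYY
YYYYYYY
YYYYBYY
After op 4 paint(2,5,R):
YWYYYYY
YYYRRWR
YYYYYRY
YYYYYYY
YYYYBYY

Answer: YWYYYYY
YYYRRWR
YYYYYRY
YYYYYYY
YYYYBYY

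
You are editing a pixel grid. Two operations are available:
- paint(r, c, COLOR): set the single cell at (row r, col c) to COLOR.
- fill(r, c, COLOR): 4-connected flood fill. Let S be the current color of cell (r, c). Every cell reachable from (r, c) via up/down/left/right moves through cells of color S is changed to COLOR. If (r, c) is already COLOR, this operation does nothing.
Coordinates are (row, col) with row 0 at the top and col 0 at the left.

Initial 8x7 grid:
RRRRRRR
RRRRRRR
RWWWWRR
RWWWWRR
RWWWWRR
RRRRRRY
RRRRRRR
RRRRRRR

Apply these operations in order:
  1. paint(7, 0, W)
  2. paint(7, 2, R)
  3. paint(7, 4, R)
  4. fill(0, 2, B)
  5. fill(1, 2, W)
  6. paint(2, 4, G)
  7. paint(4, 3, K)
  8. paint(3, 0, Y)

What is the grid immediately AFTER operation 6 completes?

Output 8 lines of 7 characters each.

After op 1 paint(7,0,W):
RRRRRRR
RRRRRRR
RWWWWRR
RWWWWRR
RWWWWRR
RRRRRRY
RRRRRRR
WRRRRRR
After op 2 paint(7,2,R):
RRRRRRR
RRRRRRR
RWWWWRR
RWWWWRR
RWWWWRR
RRRRRRY
RRRRRRR
WRRRRRR
After op 3 paint(7,4,R):
RRRRRRR
RRRRRRR
RWWWWRR
RWWWWRR
RWWWWRR
RRRRRRY
RRRRRRR
WRRRRRR
After op 4 fill(0,2,B) [42 cells changed]:
BBBBBBB
BBBBBBB
BWWWWBB
BWWWWBB
BWWWWBB
BBBBBBY
BBBBBBB
WBBBBBB
After op 5 fill(1,2,W) [42 cells changed]:
WWWWWWW
WWWWWWW
WWWWWWW
WWWWWWW
WWWWWWW
WWWWWWY
WWWWWWW
WWWWWWW
After op 6 paint(2,4,G):
WWWWWWW
WWWWWWW
WWWWGWW
WWWWWWW
WWWWWWW
WWWWWWY
WWWWWWW
WWWWWWW

Answer: WWWWWWW
WWWWWWW
WWWWGWW
WWWWWWW
WWWWWWW
WWWWWWY
WWWWWWW
WWWWWWW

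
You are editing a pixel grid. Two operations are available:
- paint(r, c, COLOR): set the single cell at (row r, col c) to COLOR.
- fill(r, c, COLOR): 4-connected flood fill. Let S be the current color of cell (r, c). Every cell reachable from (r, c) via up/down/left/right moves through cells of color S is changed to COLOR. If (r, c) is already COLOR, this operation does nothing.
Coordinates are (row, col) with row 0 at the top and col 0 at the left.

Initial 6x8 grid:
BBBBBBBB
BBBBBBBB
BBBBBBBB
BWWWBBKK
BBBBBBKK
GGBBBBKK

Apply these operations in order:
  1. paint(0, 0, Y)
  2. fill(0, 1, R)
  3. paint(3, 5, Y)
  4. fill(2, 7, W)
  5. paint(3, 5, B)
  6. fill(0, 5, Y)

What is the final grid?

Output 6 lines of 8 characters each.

After op 1 paint(0,0,Y):
YBBBBBBB
BBBBBBBB
BBBBBBBB
BWWWBBKK
BBBBBBKK
GGBBBBKK
After op 2 fill(0,1,R) [36 cells changed]:
YRRRRRRR
RRRRRRRR
RRRRRRRR
RWWWRRKK
RRRRRRKK
GGRRRRKK
After op 3 paint(3,5,Y):
YRRRRRRR
RRRRRRRR
RRRRRRRR
RWWWRYKK
RRRRRRKK
GGRRRRKK
After op 4 fill(2,7,W) [35 cells changed]:
YWWWWWWW
WWWWWWWW
WWWWWWWW
WWWWWYKK
WWWWWWKK
GGWWWWKK
After op 5 paint(3,5,B):
YWWWWWWW
WWWWWWWW
WWWWWWWW
WWWWWBKK
WWWWWWKK
GGWWWWKK
After op 6 fill(0,5,Y) [38 cells changed]:
YYYYYYYY
YYYYYYYY
YYYYYYYY
YYYYYBKK
YYYYYYKK
GGYYYYKK

Answer: YYYYYYYY
YYYYYYYY
YYYYYYYY
YYYYYBKK
YYYYYYKK
GGYYYYKK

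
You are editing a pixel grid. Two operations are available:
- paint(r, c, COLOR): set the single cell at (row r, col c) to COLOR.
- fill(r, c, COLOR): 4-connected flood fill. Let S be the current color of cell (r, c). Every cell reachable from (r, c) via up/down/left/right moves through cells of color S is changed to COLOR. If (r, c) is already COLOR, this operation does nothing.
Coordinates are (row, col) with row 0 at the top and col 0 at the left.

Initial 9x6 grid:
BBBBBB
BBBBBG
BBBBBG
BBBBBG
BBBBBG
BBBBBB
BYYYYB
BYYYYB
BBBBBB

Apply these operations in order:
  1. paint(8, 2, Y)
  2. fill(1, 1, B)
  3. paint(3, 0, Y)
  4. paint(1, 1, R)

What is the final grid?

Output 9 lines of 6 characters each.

Answer: BBBBBB
BRBBBG
BBBBBG
YBBBBG
BBBBBG
BBBBBB
BYYYYB
BYYYYB
BBYBBB

Derivation:
After op 1 paint(8,2,Y):
BBBBBB
BBBBBG
BBBBBG
BBBBBG
BBBBBG
BBBBBB
BYYYYB
BYYYYB
BBYBBB
After op 2 fill(1,1,B) [0 cells changed]:
BBBBBB
BBBBBG
BBBBBG
BBBBBG
BBBBBG
BBBBBB
BYYYYB
BYYYYB
BBYBBB
After op 3 paint(3,0,Y):
BBBBBB
BBBBBG
BBBBBG
YBBBBG
BBBBBG
BBBBBB
BYYYYB
BYYYYB
BBYBBB
After op 4 paint(1,1,R):
BBBBBB
BRBBBG
BBBBBG
YBBBBG
BBBBBG
BBBBBB
BYYYYB
BYYYYB
BBYBBB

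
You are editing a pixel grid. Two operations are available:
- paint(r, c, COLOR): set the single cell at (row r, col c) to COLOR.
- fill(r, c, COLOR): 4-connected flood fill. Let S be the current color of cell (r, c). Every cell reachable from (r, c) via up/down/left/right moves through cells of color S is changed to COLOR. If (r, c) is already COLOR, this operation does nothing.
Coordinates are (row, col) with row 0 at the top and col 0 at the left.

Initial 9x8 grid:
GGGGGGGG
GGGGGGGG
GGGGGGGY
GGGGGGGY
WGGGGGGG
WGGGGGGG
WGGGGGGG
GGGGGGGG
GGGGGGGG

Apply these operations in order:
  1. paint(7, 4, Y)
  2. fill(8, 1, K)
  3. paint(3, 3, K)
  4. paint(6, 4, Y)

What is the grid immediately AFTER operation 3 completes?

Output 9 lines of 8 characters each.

Answer: KKKKKKKK
KKKKKKKK
KKKKKKKY
KKKKKKKY
WKKKKKKK
WKKKKKKK
WKKKKKKK
KKKKYKKK
KKKKKKKK

Derivation:
After op 1 paint(7,4,Y):
GGGGGGGG
GGGGGGGG
GGGGGGGY
GGGGGGGY
WGGGGGGG
WGGGGGGG
WGGGGGGG
GGGGYGGG
GGGGGGGG
After op 2 fill(8,1,K) [66 cells changed]:
KKKKKKKK
KKKKKKKK
KKKKKKKY
KKKKKKKY
WKKKKKKK
WKKKKKKK
WKKKKKKK
KKKKYKKK
KKKKKKKK
After op 3 paint(3,3,K):
KKKKKKKK
KKKKKKKK
KKKKKKKY
KKKKKKKY
WKKKKKKK
WKKKKKKK
WKKKKKKK
KKKKYKKK
KKKKKKKK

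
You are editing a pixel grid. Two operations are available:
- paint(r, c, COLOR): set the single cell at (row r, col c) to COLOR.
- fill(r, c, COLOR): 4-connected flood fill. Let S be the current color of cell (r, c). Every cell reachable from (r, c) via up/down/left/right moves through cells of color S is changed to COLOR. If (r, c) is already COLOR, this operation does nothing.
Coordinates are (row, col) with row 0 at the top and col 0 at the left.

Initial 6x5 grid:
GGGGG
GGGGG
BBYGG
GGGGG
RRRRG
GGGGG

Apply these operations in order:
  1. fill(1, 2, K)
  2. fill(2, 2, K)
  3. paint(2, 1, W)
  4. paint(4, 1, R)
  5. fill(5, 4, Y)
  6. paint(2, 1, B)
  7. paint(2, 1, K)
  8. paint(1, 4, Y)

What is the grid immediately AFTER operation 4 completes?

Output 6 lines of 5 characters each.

Answer: KKKKK
KKKKK
BWKKK
KKKKK
RRRRK
KKKKK

Derivation:
After op 1 fill(1,2,K) [23 cells changed]:
KKKKK
KKKKK
BBYKK
KKKKK
RRRRK
KKKKK
After op 2 fill(2,2,K) [1 cells changed]:
KKKKK
KKKKK
BBKKK
KKKKK
RRRRK
KKKKK
After op 3 paint(2,1,W):
KKKKK
KKKKK
BWKKK
KKKKK
RRRRK
KKKKK
After op 4 paint(4,1,R):
KKKKK
KKKKK
BWKKK
KKKKK
RRRRK
KKKKK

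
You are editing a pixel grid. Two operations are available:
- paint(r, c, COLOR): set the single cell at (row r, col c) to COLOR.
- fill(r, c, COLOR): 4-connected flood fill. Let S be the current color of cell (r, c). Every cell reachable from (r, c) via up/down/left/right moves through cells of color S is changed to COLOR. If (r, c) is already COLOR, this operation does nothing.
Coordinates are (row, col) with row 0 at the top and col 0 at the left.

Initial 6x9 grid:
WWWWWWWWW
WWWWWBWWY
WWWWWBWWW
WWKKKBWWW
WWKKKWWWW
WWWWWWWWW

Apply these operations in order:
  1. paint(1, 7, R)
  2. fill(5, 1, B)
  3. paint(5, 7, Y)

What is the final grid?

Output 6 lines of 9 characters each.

Answer: BBBBBBBBB
BBBBBBBRY
BBBBBBBBB
BBKKKBBBB
BBKKKBBBB
BBBBBBBYB

Derivation:
After op 1 paint(1,7,R):
WWWWWWWWW
WWWWWBWRY
WWWWWBWWW
WWKKKBWWW
WWKKKWWWW
WWWWWWWWW
After op 2 fill(5,1,B) [43 cells changed]:
BBBBBBBBB
BBBBBBBRY
BBBBBBBBB
BBKKKBBBB
BBKKKBBBB
BBBBBBBBB
After op 3 paint(5,7,Y):
BBBBBBBBB
BBBBBBBRY
BBBBBBBBB
BBKKKBBBB
BBKKKBBBB
BBBBBBBYB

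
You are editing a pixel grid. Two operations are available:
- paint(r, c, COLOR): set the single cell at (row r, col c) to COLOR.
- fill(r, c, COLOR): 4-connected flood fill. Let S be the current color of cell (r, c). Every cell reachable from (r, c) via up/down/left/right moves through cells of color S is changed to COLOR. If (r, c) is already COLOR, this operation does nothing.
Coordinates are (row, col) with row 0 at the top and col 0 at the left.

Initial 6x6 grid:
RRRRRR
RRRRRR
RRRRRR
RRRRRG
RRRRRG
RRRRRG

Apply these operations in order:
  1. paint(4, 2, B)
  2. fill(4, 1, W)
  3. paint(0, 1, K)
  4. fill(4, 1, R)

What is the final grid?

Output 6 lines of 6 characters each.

Answer: RKRRRR
RRRRRR
RRRRRR
RRRRRG
RRBRRG
RRRRRG

Derivation:
After op 1 paint(4,2,B):
RRRRRR
RRRRRR
RRRRRR
RRRRRG
RRBRRG
RRRRRG
After op 2 fill(4,1,W) [32 cells changed]:
WWWWWW
WWWWWW
WWWWWW
WWWWWG
WWBWWG
WWWWWG
After op 3 paint(0,1,K):
WKWWWW
WWWWWW
WWWWWW
WWWWWG
WWBWWG
WWWWWG
After op 4 fill(4,1,R) [31 cells changed]:
RKRRRR
RRRRRR
RRRRRR
RRRRRG
RRBRRG
RRRRRG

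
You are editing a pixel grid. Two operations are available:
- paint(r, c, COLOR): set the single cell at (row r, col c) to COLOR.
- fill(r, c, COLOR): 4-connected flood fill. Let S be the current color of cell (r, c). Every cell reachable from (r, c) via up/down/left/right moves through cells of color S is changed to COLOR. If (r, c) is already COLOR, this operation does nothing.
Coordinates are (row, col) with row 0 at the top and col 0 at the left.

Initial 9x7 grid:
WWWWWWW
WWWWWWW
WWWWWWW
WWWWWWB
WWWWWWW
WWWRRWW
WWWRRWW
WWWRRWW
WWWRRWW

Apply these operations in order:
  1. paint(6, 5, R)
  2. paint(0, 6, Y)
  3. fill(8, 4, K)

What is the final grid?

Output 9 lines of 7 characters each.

Answer: WWWWWWY
WWWWWWW
WWWWWWW
WWWWWWB
WWWWWWW
WWWKKWW
WWWKKKW
WWWKKWW
WWWKKWW

Derivation:
After op 1 paint(6,5,R):
WWWWWWW
WWWWWWW
WWWWWWW
WWWWWWB
WWWWWWW
WWWRRWW
WWWRRRW
WWWRRWW
WWWRRWW
After op 2 paint(0,6,Y):
WWWWWWY
WWWWWWW
WWWWWWW
WWWWWWB
WWWWWWW
WWWRRWW
WWWRRRW
WWWRRWW
WWWRRWW
After op 3 fill(8,4,K) [9 cells changed]:
WWWWWWY
WWWWWWW
WWWWWWW
WWWWWWB
WWWWWWW
WWWKKWW
WWWKKKW
WWWKKWW
WWWKKWW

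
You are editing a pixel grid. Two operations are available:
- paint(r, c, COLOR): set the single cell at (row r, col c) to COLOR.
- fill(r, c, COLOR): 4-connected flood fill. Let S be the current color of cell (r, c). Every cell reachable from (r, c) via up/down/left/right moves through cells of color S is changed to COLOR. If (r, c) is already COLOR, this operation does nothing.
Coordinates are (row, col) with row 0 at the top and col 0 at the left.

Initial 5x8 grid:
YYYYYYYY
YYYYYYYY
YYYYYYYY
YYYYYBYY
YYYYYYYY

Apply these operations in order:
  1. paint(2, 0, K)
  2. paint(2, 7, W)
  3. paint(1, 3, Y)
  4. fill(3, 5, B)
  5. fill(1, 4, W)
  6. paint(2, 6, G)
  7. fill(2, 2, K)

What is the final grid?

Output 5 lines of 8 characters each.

Answer: KKKKKKKK
KKKKKKKK
KKKKKKGK
KKKKKBKK
KKKKKKKK

Derivation:
After op 1 paint(2,0,K):
YYYYYYYY
YYYYYYYY
KYYYYYYY
YYYYYBYY
YYYYYYYY
After op 2 paint(2,7,W):
YYYYYYYY
YYYYYYYY
KYYYYYYW
YYYYYBYY
YYYYYYYY
After op 3 paint(1,3,Y):
YYYYYYYY
YYYYYYYY
KYYYYYYW
YYYYYBYY
YYYYYYYY
After op 4 fill(3,5,B) [0 cells changed]:
YYYYYYYY
YYYYYYYY
KYYYYYYW
YYYYYBYY
YYYYYYYY
After op 5 fill(1,4,W) [37 cells changed]:
WWWWWWWW
WWWWWWWW
KWWWWWWW
WWWWWBWW
WWWWWWWW
After op 6 paint(2,6,G):
WWWWWWWW
WWWWWWWW
KWWWWWGW
WWWWWBWW
WWWWWWWW
After op 7 fill(2,2,K) [37 cells changed]:
KKKKKKKK
KKKKKKKK
KKKKKKGK
KKKKKBKK
KKKKKKKK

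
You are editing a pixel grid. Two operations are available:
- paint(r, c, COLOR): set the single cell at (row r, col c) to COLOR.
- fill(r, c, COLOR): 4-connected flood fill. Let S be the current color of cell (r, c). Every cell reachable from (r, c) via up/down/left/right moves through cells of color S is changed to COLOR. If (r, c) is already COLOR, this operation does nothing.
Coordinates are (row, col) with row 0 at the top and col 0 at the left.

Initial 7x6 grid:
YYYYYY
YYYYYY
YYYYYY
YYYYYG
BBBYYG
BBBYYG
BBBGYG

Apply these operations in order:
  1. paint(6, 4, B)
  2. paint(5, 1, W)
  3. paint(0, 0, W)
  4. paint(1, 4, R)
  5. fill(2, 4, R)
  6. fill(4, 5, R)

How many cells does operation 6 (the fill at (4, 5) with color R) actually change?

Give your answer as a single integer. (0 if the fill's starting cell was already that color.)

After op 1 paint(6,4,B):
YYYYYY
YYYYYY
YYYYYY
YYYYYG
BBBYYG
BBBYYG
BBBGBG
After op 2 paint(5,1,W):
YYYYYY
YYYYYY
YYYYYY
YYYYYG
BBBYYG
BWBYYG
BBBGBG
After op 3 paint(0,0,W):
WYYYYY
YYYYYY
YYYYYY
YYYYYG
BBBYYG
BWBYYG
BBBGBG
After op 4 paint(1,4,R):
WYYYYY
YYYYRY
YYYYYY
YYYYYG
BBBYYG
BWBYYG
BBBGBG
After op 5 fill(2,4,R) [25 cells changed]:
WRRRRR
RRRRRR
RRRRRR
RRRRRG
BBBRRG
BWBRRG
BBBGBG
After op 6 fill(4,5,R) [4 cells changed]:
WRRRRR
RRRRRR
RRRRRR
RRRRRR
BBBRRR
BWBRRR
BBBGBR

Answer: 4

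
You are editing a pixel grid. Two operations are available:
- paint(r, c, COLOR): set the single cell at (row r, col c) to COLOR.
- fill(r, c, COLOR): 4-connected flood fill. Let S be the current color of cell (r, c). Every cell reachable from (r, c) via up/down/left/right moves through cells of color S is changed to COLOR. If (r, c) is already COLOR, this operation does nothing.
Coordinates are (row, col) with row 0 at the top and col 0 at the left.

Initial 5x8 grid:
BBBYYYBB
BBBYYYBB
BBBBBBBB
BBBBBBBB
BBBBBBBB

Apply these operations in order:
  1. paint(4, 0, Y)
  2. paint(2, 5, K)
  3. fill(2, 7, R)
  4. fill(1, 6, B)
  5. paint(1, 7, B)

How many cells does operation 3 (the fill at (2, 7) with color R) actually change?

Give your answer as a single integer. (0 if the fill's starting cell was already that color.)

After op 1 paint(4,0,Y):
BBBYYYBB
BBBYYYBB
BBBBBBBB
BBBBBBBB
YBBBBBBB
After op 2 paint(2,5,K):
BBBYYYBB
BBBYYYBB
BBBBBKBB
BBBBBBBB
YBBBBBBB
After op 3 fill(2,7,R) [32 cells changed]:
RRRYYYRR
RRRYYYRR
RRRRRKRR
RRRRRRRR
YRRRRRRR

Answer: 32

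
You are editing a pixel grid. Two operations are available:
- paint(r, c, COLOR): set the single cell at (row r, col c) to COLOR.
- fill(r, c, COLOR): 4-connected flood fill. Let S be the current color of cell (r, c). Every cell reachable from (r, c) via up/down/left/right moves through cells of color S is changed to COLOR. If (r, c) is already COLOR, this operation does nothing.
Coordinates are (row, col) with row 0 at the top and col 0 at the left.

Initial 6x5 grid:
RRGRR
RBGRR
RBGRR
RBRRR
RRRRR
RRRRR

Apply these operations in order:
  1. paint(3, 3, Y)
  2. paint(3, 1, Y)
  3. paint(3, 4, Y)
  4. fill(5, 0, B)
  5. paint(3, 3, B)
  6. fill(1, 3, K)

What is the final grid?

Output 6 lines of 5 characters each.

Answer: BBGKK
BBGKK
BBGKK
BYBBY
BBBBB
BBBBB

Derivation:
After op 1 paint(3,3,Y):
RRGRR
RBGRR
RBGRR
RBRYR
RRRRR
RRRRR
After op 2 paint(3,1,Y):
RRGRR
RBGRR
RBGRR
RYRYR
RRRRR
RRRRR
After op 3 paint(3,4,Y):
RRGRR
RBGRR
RBGRR
RYRYY
RRRRR
RRRRR
After op 4 fill(5,0,B) [16 cells changed]:
BBGRR
BBGRR
BBGRR
BYBYY
BBBBB
BBBBB
After op 5 paint(3,3,B):
BBGRR
BBGRR
BBGRR
BYBBY
BBBBB
BBBBB
After op 6 fill(1,3,K) [6 cells changed]:
BBGKK
BBGKK
BBGKK
BYBBY
BBBBB
BBBBB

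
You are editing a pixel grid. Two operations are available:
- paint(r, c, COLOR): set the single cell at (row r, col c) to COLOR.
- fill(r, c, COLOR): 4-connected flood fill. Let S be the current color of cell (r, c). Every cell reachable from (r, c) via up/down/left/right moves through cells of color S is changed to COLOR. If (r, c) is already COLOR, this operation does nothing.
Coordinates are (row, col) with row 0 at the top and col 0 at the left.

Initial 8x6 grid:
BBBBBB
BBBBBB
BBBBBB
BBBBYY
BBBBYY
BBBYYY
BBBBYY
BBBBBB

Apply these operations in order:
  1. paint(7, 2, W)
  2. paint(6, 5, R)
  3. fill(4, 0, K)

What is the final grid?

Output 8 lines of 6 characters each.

After op 1 paint(7,2,W):
BBBBBB
BBBBBB
BBBBBB
BBBBYY
BBBBYY
BBBYYY
BBBBYY
BBWBBB
After op 2 paint(6,5,R):
BBBBBB
BBBBBB
BBBBBB
BBBBYY
BBBBYY
BBBYYY
BBBBYR
BBWBBB
After op 3 fill(4,0,K) [38 cells changed]:
KKKKKK
KKKKKK
KKKKKK
KKKKYY
KKKKYY
KKKYYY
KKKKYR
KKWKKK

Answer: KKKKKK
KKKKKK
KKKKKK
KKKKYY
KKKKYY
KKKYYY
KKKKYR
KKWKKK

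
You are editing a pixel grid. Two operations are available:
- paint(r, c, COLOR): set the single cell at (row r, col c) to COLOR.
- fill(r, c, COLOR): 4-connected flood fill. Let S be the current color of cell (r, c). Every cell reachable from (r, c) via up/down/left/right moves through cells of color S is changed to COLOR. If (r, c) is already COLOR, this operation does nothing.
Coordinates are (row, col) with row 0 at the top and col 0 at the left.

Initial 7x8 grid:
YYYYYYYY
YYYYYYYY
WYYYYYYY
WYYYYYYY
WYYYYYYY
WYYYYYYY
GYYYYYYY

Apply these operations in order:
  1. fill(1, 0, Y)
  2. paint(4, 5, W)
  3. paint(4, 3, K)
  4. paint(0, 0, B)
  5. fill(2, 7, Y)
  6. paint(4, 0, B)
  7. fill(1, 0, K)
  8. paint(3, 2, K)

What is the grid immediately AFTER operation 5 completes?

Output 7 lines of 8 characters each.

After op 1 fill(1,0,Y) [0 cells changed]:
YYYYYYYY
YYYYYYYY
WYYYYYYY
WYYYYYYY
WYYYYYYY
WYYYYYYY
GYYYYYYY
After op 2 paint(4,5,W):
YYYYYYYY
YYYYYYYY
WYYYYYYY
WYYYYYYY
WYYYYWYY
WYYYYYYY
GYYYYYYY
After op 3 paint(4,3,K):
YYYYYYYY
YYYYYYYY
WYYYYYYY
WYYYYYYY
WYYKYWYY
WYYYYYYY
GYYYYYYY
After op 4 paint(0,0,B):
BYYYYYYY
YYYYYYYY
WYYYYYYY
WYYYYYYY
WYYKYWYY
WYYYYYYY
GYYYYYYY
After op 5 fill(2,7,Y) [0 cells changed]:
BYYYYYYY
YYYYYYYY
WYYYYYYY
WYYYYYYY
WYYKYWYY
WYYYYYYY
GYYYYYYY

Answer: BYYYYYYY
YYYYYYYY
WYYYYYYY
WYYYYYYY
WYYKYWYY
WYYYYYYY
GYYYYYYY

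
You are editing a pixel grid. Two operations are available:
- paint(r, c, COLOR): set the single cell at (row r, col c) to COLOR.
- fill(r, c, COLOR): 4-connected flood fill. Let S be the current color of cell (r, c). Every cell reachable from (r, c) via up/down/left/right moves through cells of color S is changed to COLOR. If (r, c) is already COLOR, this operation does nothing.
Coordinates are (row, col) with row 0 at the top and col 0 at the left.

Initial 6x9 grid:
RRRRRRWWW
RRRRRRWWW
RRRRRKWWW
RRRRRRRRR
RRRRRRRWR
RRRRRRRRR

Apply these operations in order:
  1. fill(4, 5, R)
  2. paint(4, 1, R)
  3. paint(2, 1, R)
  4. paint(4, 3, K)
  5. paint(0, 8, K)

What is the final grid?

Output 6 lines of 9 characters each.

After op 1 fill(4,5,R) [0 cells changed]:
RRRRRRWWW
RRRRRRWWW
RRRRRKWWW
RRRRRRRRR
RRRRRRRWR
RRRRRRRRR
After op 2 paint(4,1,R):
RRRRRRWWW
RRRRRRWWW
RRRRRKWWW
RRRRRRRRR
RRRRRRRWR
RRRRRRRRR
After op 3 paint(2,1,R):
RRRRRRWWW
RRRRRRWWW
RRRRRKWWW
RRRRRRRRR
RRRRRRRWR
RRRRRRRRR
After op 4 paint(4,3,K):
RRRRRRWWW
RRRRRRWWW
RRRRRKWWW
RRRRRRRRR
RRRKRRRWR
RRRRRRRRR
After op 5 paint(0,8,K):
RRRRRRWWK
RRRRRRWWW
RRRRRKWWW
RRRRRRRRR
RRRKRRRWR
RRRRRRRRR

Answer: RRRRRRWWK
RRRRRRWWW
RRRRRKWWW
RRRRRRRRR
RRRKRRRWR
RRRRRRRRR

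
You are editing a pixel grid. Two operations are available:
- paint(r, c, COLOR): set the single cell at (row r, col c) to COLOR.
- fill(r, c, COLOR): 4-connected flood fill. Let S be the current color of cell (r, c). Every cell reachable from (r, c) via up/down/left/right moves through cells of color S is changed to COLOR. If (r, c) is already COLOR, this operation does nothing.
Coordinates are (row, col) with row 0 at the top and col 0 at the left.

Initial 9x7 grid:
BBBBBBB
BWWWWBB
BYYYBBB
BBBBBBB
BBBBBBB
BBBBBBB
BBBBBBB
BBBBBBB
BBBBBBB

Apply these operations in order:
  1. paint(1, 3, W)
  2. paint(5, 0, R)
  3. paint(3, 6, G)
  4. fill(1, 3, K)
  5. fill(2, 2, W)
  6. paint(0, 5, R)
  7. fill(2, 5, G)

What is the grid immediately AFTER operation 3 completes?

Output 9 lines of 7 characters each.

After op 1 paint(1,3,W):
BBBBBBB
BWWWWBB
BYYYBBB
BBBBBBB
BBBBBBB
BBBBBBB
BBBBBBB
BBBBBBB
BBBBBBB
After op 2 paint(5,0,R):
BBBBBBB
BWWWWBB
BYYYBBB
BBBBBBB
BBBBBBB
RBBBBBB
BBBBBBB
BBBBBBB
BBBBBBB
After op 3 paint(3,6,G):
BBBBBBB
BWWWWBB
BYYYBBB
BBBBBBG
BBBBBBB
RBBBBBB
BBBBBBB
BBBBBBB
BBBBBBB

Answer: BBBBBBB
BWWWWBB
BYYYBBB
BBBBBBG
BBBBBBB
RBBBBBB
BBBBBBB
BBBBBBB
BBBBBBB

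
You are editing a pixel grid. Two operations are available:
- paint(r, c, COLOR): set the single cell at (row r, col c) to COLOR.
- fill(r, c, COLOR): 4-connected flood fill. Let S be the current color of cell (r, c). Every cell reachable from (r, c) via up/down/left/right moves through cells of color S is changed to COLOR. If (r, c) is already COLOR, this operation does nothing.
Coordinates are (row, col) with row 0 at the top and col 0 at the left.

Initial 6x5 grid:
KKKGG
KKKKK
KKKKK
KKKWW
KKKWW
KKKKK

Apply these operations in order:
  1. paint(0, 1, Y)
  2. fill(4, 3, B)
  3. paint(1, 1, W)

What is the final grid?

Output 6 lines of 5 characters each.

Answer: KYKGG
KWKKK
KKKKK
KKKBB
KKKBB
KKKKK

Derivation:
After op 1 paint(0,1,Y):
KYKGG
KKKKK
KKKKK
KKKWW
KKKWW
KKKKK
After op 2 fill(4,3,B) [4 cells changed]:
KYKGG
KKKKK
KKKKK
KKKBB
KKKBB
KKKKK
After op 3 paint(1,1,W):
KYKGG
KWKKK
KKKKK
KKKBB
KKKBB
KKKKK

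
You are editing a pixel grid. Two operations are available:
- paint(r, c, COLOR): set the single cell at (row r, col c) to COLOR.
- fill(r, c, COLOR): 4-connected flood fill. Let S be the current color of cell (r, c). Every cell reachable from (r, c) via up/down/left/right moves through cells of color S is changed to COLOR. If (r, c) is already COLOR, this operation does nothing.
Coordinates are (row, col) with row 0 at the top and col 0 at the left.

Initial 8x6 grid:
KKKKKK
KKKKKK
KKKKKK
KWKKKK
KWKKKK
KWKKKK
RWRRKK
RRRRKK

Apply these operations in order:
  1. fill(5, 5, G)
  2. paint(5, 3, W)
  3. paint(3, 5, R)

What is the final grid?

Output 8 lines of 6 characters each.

After op 1 fill(5,5,G) [37 cells changed]:
GGGGGG
GGGGGG
GGGGGG
GWGGGG
GWGGGG
GWGGGG
RWRRGG
RRRRGG
After op 2 paint(5,3,W):
GGGGGG
GGGGGG
GGGGGG
GWGGGG
GWGGGG
GWGWGG
RWRRGG
RRRRGG
After op 3 paint(3,5,R):
GGGGGG
GGGGGG
GGGGGG
GWGGGR
GWGGGG
GWGWGG
RWRRGG
RRRRGG

Answer: GGGGGG
GGGGGG
GGGGGG
GWGGGR
GWGGGG
GWGWGG
RWRRGG
RRRRGG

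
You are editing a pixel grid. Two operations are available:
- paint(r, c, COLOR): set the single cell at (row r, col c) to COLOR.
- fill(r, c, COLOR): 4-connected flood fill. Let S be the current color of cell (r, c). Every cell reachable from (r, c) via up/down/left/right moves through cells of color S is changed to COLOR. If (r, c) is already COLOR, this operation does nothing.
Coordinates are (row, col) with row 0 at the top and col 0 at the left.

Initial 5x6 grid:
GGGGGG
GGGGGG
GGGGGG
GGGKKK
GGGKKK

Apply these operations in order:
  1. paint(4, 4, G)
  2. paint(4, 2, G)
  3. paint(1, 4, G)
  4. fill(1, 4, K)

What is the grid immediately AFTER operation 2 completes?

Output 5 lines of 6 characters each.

After op 1 paint(4,4,G):
GGGGGG
GGGGGG
GGGGGG
GGGKKK
GGGKGK
After op 2 paint(4,2,G):
GGGGGG
GGGGGG
GGGGGG
GGGKKK
GGGKGK

Answer: GGGGGG
GGGGGG
GGGGGG
GGGKKK
GGGKGK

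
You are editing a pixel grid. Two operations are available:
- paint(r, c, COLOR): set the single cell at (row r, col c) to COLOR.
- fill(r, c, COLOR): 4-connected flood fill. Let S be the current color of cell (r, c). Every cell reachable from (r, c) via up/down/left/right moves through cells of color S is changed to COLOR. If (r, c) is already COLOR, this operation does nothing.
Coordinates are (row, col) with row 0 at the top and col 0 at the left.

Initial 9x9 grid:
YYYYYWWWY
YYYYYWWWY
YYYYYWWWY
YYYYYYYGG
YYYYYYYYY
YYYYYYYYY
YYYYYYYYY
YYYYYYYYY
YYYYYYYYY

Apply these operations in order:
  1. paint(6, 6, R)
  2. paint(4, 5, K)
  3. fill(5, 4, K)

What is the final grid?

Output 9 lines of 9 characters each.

After op 1 paint(6,6,R):
YYYYYWWWY
YYYYYWWWY
YYYYYWWWY
YYYYYYYGG
YYYYYYYYY
YYYYYYYYY
YYYYYYRYY
YYYYYYYYY
YYYYYYYYY
After op 2 paint(4,5,K):
YYYYYWWWY
YYYYYWWWY
YYYYYWWWY
YYYYYYYGG
YYYYYKYYY
YYYYYYYYY
YYYYYYRYY
YYYYYYYYY
YYYYYYYYY
After op 3 fill(5,4,K) [65 cells changed]:
KKKKKWWWY
KKKKKWWWY
KKKKKWWWY
KKKKKKKGG
KKKKKKKKK
KKKKKKKKK
KKKKKKRKK
KKKKKKKKK
KKKKKKKKK

Answer: KKKKKWWWY
KKKKKWWWY
KKKKKWWWY
KKKKKKKGG
KKKKKKKKK
KKKKKKKKK
KKKKKKRKK
KKKKKKKKK
KKKKKKKKK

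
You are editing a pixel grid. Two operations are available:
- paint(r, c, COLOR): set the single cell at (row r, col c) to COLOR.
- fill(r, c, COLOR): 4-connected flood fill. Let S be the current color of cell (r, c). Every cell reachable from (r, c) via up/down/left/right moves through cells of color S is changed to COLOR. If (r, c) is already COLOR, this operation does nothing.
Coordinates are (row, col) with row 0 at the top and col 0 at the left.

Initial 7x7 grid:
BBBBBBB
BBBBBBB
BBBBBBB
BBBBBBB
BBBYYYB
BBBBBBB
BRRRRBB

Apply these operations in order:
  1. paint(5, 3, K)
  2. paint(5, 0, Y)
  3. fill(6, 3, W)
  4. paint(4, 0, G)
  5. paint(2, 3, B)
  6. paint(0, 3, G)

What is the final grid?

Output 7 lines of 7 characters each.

After op 1 paint(5,3,K):
BBBBBBB
BBBBBBB
BBBBBBB
BBBBBBB
BBBYYYB
BBBKBBB
BRRRRBB
After op 2 paint(5,0,Y):
BBBBBBB
BBBBBBB
BBBBBBB
BBBBBBB
BBBYYYB
YBBKBBB
BRRRRBB
After op 3 fill(6,3,W) [4 cells changed]:
BBBBBBB
BBBBBBB
BBBBBBB
BBBBBBB
BBBYYYB
YBBKBBB
BWWWWBB
After op 4 paint(4,0,G):
BBBBBBB
BBBBBBB
BBBBBBB
BBBBBBB
GBBYYYB
YBBKBBB
BWWWWBB
After op 5 paint(2,3,B):
BBBBBBB
BBBBBBB
BBBBBBB
BBBBBBB
GBBYYYB
YBBKBBB
BWWWWBB
After op 6 paint(0,3,G):
BBBGBBB
BBBBBBB
BBBBBBB
BBBBBBB
GBBYYYB
YBBKBBB
BWWWWBB

Answer: BBBGBBB
BBBBBBB
BBBBBBB
BBBBBBB
GBBYYYB
YBBKBBB
BWWWWBB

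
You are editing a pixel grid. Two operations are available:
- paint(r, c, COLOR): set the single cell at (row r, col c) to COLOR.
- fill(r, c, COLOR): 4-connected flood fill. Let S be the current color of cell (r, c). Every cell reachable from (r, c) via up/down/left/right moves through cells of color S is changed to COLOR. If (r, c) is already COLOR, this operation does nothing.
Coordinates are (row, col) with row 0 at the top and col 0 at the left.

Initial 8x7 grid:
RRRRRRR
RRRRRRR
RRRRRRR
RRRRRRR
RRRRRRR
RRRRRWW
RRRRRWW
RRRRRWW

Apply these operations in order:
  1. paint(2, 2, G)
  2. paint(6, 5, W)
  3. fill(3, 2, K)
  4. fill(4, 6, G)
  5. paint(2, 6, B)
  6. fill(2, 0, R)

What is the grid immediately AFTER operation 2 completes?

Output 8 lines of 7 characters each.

After op 1 paint(2,2,G):
RRRRRRR
RRRRRRR
RRGRRRR
RRRRRRR
RRRRRRR
RRRRRWW
RRRRRWW
RRRRRWW
After op 2 paint(6,5,W):
RRRRRRR
RRRRRRR
RRGRRRR
RRRRRRR
RRRRRRR
RRRRRWW
RRRRRWW
RRRRRWW

Answer: RRRRRRR
RRRRRRR
RRGRRRR
RRRRRRR
RRRRRRR
RRRRRWW
RRRRRWW
RRRRRWW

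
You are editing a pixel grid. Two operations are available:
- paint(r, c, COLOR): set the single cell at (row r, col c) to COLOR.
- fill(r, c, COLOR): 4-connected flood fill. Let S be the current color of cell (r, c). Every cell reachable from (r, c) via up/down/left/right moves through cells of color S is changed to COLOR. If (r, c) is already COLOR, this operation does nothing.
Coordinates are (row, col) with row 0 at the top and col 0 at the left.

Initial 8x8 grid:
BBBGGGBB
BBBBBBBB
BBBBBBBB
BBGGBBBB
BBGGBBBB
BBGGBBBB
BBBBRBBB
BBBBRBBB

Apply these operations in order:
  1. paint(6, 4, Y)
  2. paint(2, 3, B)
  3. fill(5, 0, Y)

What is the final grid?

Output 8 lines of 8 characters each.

Answer: YYYGGGYY
YYYYYYYY
YYYYYYYY
YYGGYYYY
YYGGYYYY
YYGGYYYY
YYYYYYYY
YYYYRYYY

Derivation:
After op 1 paint(6,4,Y):
BBBGGGBB
BBBBBBBB
BBBBBBBB
BBGGBBBB
BBGGBBBB
BBGGBBBB
BBBBYBBB
BBBBRBBB
After op 2 paint(2,3,B):
BBBGGGBB
BBBBBBBB
BBBBBBBB
BBGGBBBB
BBGGBBBB
BBGGBBBB
BBBBYBBB
BBBBRBBB
After op 3 fill(5,0,Y) [53 cells changed]:
YYYGGGYY
YYYYYYYY
YYYYYYYY
YYGGYYYY
YYGGYYYY
YYGGYYYY
YYYYYYYY
YYYYRYYY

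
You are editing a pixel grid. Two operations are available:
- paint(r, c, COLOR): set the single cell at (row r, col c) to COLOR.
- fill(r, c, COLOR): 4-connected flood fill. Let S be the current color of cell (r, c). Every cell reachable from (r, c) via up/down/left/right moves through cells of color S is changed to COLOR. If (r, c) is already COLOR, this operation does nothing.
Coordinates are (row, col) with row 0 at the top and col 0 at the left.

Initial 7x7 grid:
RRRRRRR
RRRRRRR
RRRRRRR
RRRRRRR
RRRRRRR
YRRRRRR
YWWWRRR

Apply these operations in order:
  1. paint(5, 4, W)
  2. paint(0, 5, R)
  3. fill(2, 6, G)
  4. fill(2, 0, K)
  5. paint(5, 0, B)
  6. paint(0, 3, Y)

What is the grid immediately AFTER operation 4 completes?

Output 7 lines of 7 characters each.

Answer: KKKKKKK
KKKKKKK
KKKKKKK
KKKKKKK
KKKKKKK
YKKKWKK
YWWWKKK

Derivation:
After op 1 paint(5,4,W):
RRRRRRR
RRRRRRR
RRRRRRR
RRRRRRR
RRRRRRR
YRRRWRR
YWWWRRR
After op 2 paint(0,5,R):
RRRRRRR
RRRRRRR
RRRRRRR
RRRRRRR
RRRRRRR
YRRRWRR
YWWWRRR
After op 3 fill(2,6,G) [43 cells changed]:
GGGGGGG
GGGGGGG
GGGGGGG
GGGGGGG
GGGGGGG
YGGGWGG
YWWWGGG
After op 4 fill(2,0,K) [43 cells changed]:
KKKKKKK
KKKKKKK
KKKKKKK
KKKKKKK
KKKKKKK
YKKKWKK
YWWWKKK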